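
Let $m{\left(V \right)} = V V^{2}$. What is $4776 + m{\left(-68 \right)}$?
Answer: $-309656$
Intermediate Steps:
$m{\left(V \right)} = V^{3}$
$4776 + m{\left(-68 \right)} = 4776 + \left(-68\right)^{3} = 4776 - 314432 = -309656$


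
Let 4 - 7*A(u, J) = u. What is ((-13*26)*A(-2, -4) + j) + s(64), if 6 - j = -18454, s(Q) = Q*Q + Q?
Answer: 156312/7 ≈ 22330.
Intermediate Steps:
A(u, J) = 4/7 - u/7
s(Q) = Q + Q**2 (s(Q) = Q**2 + Q = Q + Q**2)
j = 18460 (j = 6 - 1*(-18454) = 6 + 18454 = 18460)
((-13*26)*A(-2, -4) + j) + s(64) = ((-13*26)*(4/7 - 1/7*(-2)) + 18460) + 64*(1 + 64) = (-338*(4/7 + 2/7) + 18460) + 64*65 = (-338*6/7 + 18460) + 4160 = (-2028/7 + 18460) + 4160 = 127192/7 + 4160 = 156312/7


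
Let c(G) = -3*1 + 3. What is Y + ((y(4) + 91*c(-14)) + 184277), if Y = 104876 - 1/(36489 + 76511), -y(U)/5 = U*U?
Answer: 32665248999/113000 ≈ 2.8907e+5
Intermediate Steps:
y(U) = -5*U² (y(U) = -5*U*U = -5*U²)
c(G) = 0 (c(G) = -3 + 3 = 0)
Y = 11850987999/113000 (Y = 104876 - 1/113000 = 11850987999/113000 ≈ 1.0488e+5)
Y + ((y(4) + 91*c(-14)) + 184277) = 11850987999/113000 + ((-5*4² + 91*0) + 184277) = 11850987999/113000 + ((-5*16 + 0) + 184277) = 11850987999/113000 + ((-80 + 0) + 184277) = 11850987999/113000 + (-80 + 184277) = 11850987999/113000 + 184197 = 32665248999/113000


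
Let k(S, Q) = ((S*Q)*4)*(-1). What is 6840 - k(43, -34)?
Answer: 992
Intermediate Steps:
k(S, Q) = -4*Q*S (k(S, Q) = ((Q*S)*4)*(-1) = (4*Q*S)*(-1) = -4*Q*S)
6840 - k(43, -34) = 6840 - (-4)*(-34)*43 = 6840 - 1*5848 = 6840 - 5848 = 992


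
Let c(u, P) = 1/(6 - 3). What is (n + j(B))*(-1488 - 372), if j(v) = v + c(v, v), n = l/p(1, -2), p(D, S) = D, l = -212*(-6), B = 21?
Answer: -2405600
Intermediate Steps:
c(u, P) = ⅓ (c(u, P) = 1/3 = ⅓)
l = 1272
n = 1272 (n = 1272/1 = 1272*1 = 1272)
j(v) = ⅓ + v (j(v) = v + ⅓ = ⅓ + v)
(n + j(B))*(-1488 - 372) = (1272 + (⅓ + 21))*(-1488 - 372) = (1272 + 64/3)*(-1860) = (3880/3)*(-1860) = -2405600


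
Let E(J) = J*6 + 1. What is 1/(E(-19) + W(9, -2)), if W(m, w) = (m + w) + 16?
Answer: -1/90 ≈ -0.011111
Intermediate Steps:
E(J) = 1 + 6*J (E(J) = 6*J + 1 = 1 + 6*J)
W(m, w) = 16 + m + w
1/(E(-19) + W(9, -2)) = 1/((1 + 6*(-19)) + (16 + 9 - 2)) = 1/((1 - 114) + 23) = 1/(-113 + 23) = 1/(-90) = -1/90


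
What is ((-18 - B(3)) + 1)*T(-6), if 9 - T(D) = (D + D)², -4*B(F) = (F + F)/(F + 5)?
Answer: 36315/16 ≈ 2269.7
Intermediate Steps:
B(F) = -F/(2*(5 + F)) (B(F) = -(F + F)/(4*(F + 5)) = -2*F/(4*(5 + F)) = -F/(2*(5 + F)))
T(D) = 9 - 4*D² (T(D) = 9 - (D + D)² = 9 - (2*D)² = 9 - 4*D²)
((-18 - B(3)) + 1)*T(-6) = ((-18 - (-1)*3/(10 + 2*3)) + 1)*(9 - 4*(-6)²) = ((-18 - (-1)*3/(10 + 6)) + 1)*(9 - 4*36) = ((-18 - (-1)*3/16) + 1)*(9 - 144) = ((-18 - (-1)*3/16) + 1)*(-135) = ((-18 - 1*(-3/16)) + 1)*(-135) = ((-18 + 3/16) + 1)*(-135) = (-285/16 + 1)*(-135) = -269/16*(-135) = 36315/16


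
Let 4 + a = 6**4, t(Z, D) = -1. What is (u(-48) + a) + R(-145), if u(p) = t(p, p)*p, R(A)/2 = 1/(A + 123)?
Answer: 14739/11 ≈ 1339.9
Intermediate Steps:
a = 1292 (a = -4 + 6**4 = -4 + 1296 = 1292)
R(A) = 2/(123 + A) (R(A) = 2/(A + 123) = 2/(123 + A))
u(p) = -p
(u(-48) + a) + R(-145) = (-1*(-48) + 1292) + 2/(123 - 145) = (48 + 1292) + 2/(-22) = 1340 + 2*(-1/22) = 1340 - 1/11 = 14739/11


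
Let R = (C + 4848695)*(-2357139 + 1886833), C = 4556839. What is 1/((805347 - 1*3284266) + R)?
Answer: -1/4423481552323 ≈ -2.2607e-13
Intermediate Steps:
R = -4423479073404 (R = (4556839 + 4848695)*(-2357139 + 1886833) = 9405534*(-470306) = -4423479073404)
1/((805347 - 1*3284266) + R) = 1/((805347 - 1*3284266) - 4423479073404) = 1/((805347 - 3284266) - 4423479073404) = 1/(-2478919 - 4423479073404) = 1/(-4423481552323) = -1/4423481552323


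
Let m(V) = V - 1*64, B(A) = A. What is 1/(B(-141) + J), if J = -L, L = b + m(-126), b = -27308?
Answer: 1/27357 ≈ 3.6554e-5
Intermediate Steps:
m(V) = -64 + V (m(V) = V - 64 = -64 + V)
L = -27498 (L = -27308 + (-64 - 126) = -27308 - 190 = -27498)
J = 27498 (J = -1*(-27498) = 27498)
1/(B(-141) + J) = 1/(-141 + 27498) = 1/27357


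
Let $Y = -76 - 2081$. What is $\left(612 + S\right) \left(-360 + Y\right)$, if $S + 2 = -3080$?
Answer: $6216990$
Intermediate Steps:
$S = -3082$ ($S = -2 - 3080 = -3082$)
$Y = -2157$
$\left(612 + S\right) \left(-360 + Y\right) = \left(612 - 3082\right) \left(-360 - 2157\right) = \left(-2470\right) \left(-2517\right) = 6216990$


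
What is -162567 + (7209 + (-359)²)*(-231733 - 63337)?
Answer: -40156238867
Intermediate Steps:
-162567 + (7209 + (-359)²)*(-231733 - 63337) = -162567 + (7209 + 128881)*(-295070) = -162567 + 136090*(-295070) = -162567 - 40156076300 = -40156238867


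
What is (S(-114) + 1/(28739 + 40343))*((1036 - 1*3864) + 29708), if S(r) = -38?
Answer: -35281545600/34541 ≈ -1.0214e+6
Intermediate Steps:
(S(-114) + 1/(28739 + 40343))*((1036 - 1*3864) + 29708) = (-38 + 1/(28739 + 40343))*((1036 - 1*3864) + 29708) = (-38 + 1/69082)*((1036 - 3864) + 29708) = (-38 + 1/69082)*(-2828 + 29708) = -2625115/69082*26880 = -35281545600/34541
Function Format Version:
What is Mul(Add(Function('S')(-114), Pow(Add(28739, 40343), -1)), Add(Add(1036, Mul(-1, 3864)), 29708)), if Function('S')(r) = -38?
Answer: Rational(-35281545600, 34541) ≈ -1.0214e+6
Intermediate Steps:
Mul(Add(Function('S')(-114), Pow(Add(28739, 40343), -1)), Add(Add(1036, Mul(-1, 3864)), 29708)) = Mul(Add(-38, Pow(Add(28739, 40343), -1)), Add(Add(1036, Mul(-1, 3864)), 29708)) = Mul(Add(-38, Pow(69082, -1)), Add(Add(1036, -3864), 29708)) = Mul(Add(-38, Rational(1, 69082)), Add(-2828, 29708)) = Mul(Rational(-2625115, 69082), 26880) = Rational(-35281545600, 34541)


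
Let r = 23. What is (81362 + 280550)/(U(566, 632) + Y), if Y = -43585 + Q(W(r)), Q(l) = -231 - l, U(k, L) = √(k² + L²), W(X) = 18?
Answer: -991503163/120043736 - 45239*√179945/120043736 ≈ -8.4194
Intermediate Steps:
U(k, L) = √(L² + k²)
Y = -43834 (Y = -43585 + (-231 - 1*18) = -43585 + (-231 - 18) = -43585 - 249 = -43834)
(81362 + 280550)/(U(566, 632) + Y) = (81362 + 280550)/(√(632² + 566²) - 43834) = 361912/(√(399424 + 320356) - 43834) = 361912/(√719780 - 43834) = 361912/(2*√179945 - 43834) = 361912/(-43834 + 2*√179945)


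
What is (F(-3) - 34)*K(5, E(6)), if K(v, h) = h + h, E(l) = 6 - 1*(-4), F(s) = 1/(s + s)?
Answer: -2050/3 ≈ -683.33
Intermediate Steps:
F(s) = 1/(2*s)
E(l) = 10 (E(l) = 6 + 4 = 10)
K(v, h) = 2*h
(F(-3) - 34)*K(5, E(6)) = ((½)/(-3) - 34)*(2*10) = ((½)*(-⅓) - 34)*20 = (-⅙ - 34)*20 = -205/6*20 = -2050/3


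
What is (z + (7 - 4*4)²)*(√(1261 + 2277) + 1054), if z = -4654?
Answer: -4819942 - 4573*√3538 ≈ -5.0920e+6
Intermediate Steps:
(z + (7 - 4*4)²)*(√(1261 + 2277) + 1054) = (-4654 + (7 - 4*4)²)*(√(1261 + 2277) + 1054) = (-4654 + (7 - 16)²)*(√3538 + 1054) = (-4654 + (-9)²)*(1054 + √3538) = (-4654 + 81)*(1054 + √3538) = -4573*(1054 + √3538) = -4819942 - 4573*√3538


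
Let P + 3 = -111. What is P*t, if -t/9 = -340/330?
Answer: -11628/11 ≈ -1057.1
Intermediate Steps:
t = 102/11 (t = -(-3060)/330 = -9*(-34/33) = 102/11 ≈ 9.2727)
P = -114 (P = -3 - 111 = -114)
P*t = -114*102/11 = -11628/11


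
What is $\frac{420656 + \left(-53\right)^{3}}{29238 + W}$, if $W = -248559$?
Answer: $- \frac{90593}{73107} \approx -1.2392$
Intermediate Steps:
$\frac{420656 + \left(-53\right)^{3}}{29238 + W} = \frac{420656 + \left(-53\right)^{3}}{29238 - 248559} = \frac{420656 - 148877}{-219321} = 271779 \left(- \frac{1}{219321}\right) = - \frac{90593}{73107}$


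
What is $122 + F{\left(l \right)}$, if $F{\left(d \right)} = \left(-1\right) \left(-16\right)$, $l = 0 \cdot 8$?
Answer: $138$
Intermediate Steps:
$l = 0$
$F{\left(d \right)} = 16$
$122 + F{\left(l \right)} = 122 + 16 = 138$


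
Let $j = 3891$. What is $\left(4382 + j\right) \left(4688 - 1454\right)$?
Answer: $26754882$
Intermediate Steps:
$\left(4382 + j\right) \left(4688 - 1454\right) = \left(4382 + 3891\right) \left(4688 - 1454\right) = 8273 \cdot 3234 = 26754882$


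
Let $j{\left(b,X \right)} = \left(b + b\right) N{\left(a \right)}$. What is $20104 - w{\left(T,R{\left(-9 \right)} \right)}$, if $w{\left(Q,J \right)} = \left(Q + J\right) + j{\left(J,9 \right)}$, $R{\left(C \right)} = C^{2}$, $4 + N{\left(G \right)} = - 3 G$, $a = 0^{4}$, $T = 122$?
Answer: $20549$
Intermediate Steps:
$a = 0$
$N{\left(G \right)} = -4 - 3 G$
$j{\left(b,X \right)} = - 8 b$ ($j{\left(b,X \right)} = \left(b + b\right) \left(-4 - 0\right) = 2 b \left(-4 + 0\right) = 2 b \left(-4\right) = - 8 b$)
$w{\left(Q,J \right)} = Q - 7 J$ ($w{\left(Q,J \right)} = \left(Q + J\right) - 8 J = \left(J + Q\right) - 8 J = Q - 7 J$)
$20104 - w{\left(T,R{\left(-9 \right)} \right)} = 20104 - \left(122 - 7 \left(-9\right)^{2}\right) = 20104 - \left(122 - 567\right) = 20104 - -445 = 20104 + 445 = 20549$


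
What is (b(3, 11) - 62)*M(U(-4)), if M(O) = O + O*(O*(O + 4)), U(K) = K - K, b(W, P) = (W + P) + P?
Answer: 0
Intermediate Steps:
b(W, P) = W + 2*P (b(W, P) = (P + W) + P = W + 2*P)
U(K) = 0
M(O) = O + O**2*(4 + O) (M(O) = O + O*(O*(4 + O)) = O + O**2*(4 + O))
(b(3, 11) - 62)*M(U(-4)) = ((3 + 2*11) - 62)*(0*(1 + 0**2 + 4*0)) = ((3 + 22) - 62)*(0*(1 + 0 + 0)) = (25 - 62)*(0*1) = -37*0 = 0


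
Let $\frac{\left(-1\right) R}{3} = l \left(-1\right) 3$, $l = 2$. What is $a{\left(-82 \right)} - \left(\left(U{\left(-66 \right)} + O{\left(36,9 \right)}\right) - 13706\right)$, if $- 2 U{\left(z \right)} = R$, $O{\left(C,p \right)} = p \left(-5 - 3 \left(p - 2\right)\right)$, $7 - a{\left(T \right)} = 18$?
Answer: $13938$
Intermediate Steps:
$R = 18$ ($R = - 3 \cdot 2 \left(-1\right) 3 = - 3 \left(\left(-2\right) 3\right) = \left(-3\right) \left(-6\right) = 18$)
$a{\left(T \right)} = -11$ ($a{\left(T \right)} = 7 - 18 = -11$)
$O{\left(C,p \right)} = p \left(1 - 3 p\right)$ ($O{\left(C,p \right)} = p \left(-5 - 3 \left(-2 + p\right)\right) = p \left(-5 - \left(-6 + 3 p\right)\right) = p \left(1 - 3 p\right)$)
$U{\left(z \right)} = -9$ ($U{\left(z \right)} = \left(- \frac{1}{2}\right) 18 = -9$)
$a{\left(-82 \right)} - \left(\left(U{\left(-66 \right)} + O{\left(36,9 \right)}\right) - 13706\right) = -11 - \left(\left(-9 + 9 \left(1 - 27\right)\right) - 13706\right) = -11 - \left(\left(-9 + 9 \left(-26\right)\right) - 13706\right) = -11 - \left(\left(-9 - 234\right) - 13706\right) = -11 - \left(-243 - 13706\right) = -11 - -13949 = -11 + 13949 = 13938$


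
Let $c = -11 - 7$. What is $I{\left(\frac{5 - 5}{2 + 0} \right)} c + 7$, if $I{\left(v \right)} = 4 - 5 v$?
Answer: $-65$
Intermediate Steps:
$c = -18$
$I{\left(\frac{5 - 5}{2 + 0} \right)} c + 7 = \left(4 - 5 \frac{5 - 5}{2 + 0}\right) \left(-18\right) + 7 = \left(4 - 5 \cdot \frac{0}{2}\right) \left(-18\right) + 7 = \left(4 - 5 \cdot 0 \cdot \frac{1}{2}\right) \left(-18\right) + 7 = \left(4 - 0\right) \left(-18\right) + 7 = \left(4 + 0\right) \left(-18\right) + 7 = 4 \left(-18\right) + 7 = -72 + 7 = -65$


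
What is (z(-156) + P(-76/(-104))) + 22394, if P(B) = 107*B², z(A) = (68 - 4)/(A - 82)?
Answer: 1806037917/80444 ≈ 22451.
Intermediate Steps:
z(A) = 64/(-82 + A)
(z(-156) + P(-76/(-104))) + 22394 = (64/(-82 - 156) + 107*(-76/(-104))²) + 22394 = (64/(-238) + 107*(-76*(-1/104))²) + 22394 = (64*(-1/238) + 107*(19/26)²) + 22394 = (-32/119 + 107*(361/676)) + 22394 = (-32/119 + 38627/676) + 22394 = 4574981/80444 + 22394 = 1806037917/80444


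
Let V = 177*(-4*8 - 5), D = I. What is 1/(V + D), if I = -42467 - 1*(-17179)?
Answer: -1/31837 ≈ -3.1410e-5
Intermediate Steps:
I = -25288 (I = -42467 + 17179 = -25288)
D = -25288
V = -6549 (V = 177*(-32 - 5) = 177*(-37) = -6549)
1/(V + D) = 1/(-6549 - 25288) = 1/(-31837) = -1/31837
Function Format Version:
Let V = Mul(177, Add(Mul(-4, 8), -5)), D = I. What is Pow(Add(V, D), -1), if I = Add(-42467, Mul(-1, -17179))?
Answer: Rational(-1, 31837) ≈ -3.1410e-5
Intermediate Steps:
I = -25288 (I = Add(-42467, 17179) = -25288)
D = -25288
V = -6549 (V = Mul(177, Add(-32, -5)) = Mul(177, -37) = -6549)
Pow(Add(V, D), -1) = Pow(Add(-6549, -25288), -1) = Pow(-31837, -1) = Rational(-1, 31837)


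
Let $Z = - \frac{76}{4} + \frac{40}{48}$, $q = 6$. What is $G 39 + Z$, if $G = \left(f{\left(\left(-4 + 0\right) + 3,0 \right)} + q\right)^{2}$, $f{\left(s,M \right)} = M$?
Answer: $\frac{8315}{6} \approx 1385.8$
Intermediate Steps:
$G = 36$ ($G = \left(0 + 6\right)^{2} = 6^{2} = 36$)
$Z = - \frac{109}{6}$ ($Z = \left(-76\right) \frac{1}{4} + 40 \cdot \frac{1}{48} = -19 + \frac{5}{6} = - \frac{109}{6} \approx -18.167$)
$G 39 + Z = 36 \cdot 39 - \frac{109}{6} = 1404 - \frac{109}{6} = \frac{8315}{6}$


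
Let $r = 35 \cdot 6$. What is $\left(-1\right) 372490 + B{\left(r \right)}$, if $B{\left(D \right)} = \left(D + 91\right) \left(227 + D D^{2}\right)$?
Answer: $2787256837$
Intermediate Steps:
$r = 210$
$B{\left(D \right)} = \left(91 + D\right) \left(227 + D^{3}\right)$
$\left(-1\right) 372490 + B{\left(r \right)} = \left(-1\right) 372490 + \left(20657 + 210^{4} + 91 \cdot 210^{3} + 227 \cdot 210\right) = -372490 + \left(20657 + 1944810000 + 91 \cdot 9261000 + 47670\right) = -372490 + \left(20657 + 1944810000 + 842751000 + 47670\right) = -372490 + 2787629327 = 2787256837$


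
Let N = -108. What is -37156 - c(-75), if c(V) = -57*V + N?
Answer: -41323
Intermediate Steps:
c(V) = -108 - 57*V (c(V) = -57*V - 108 = -108 - 57*V)
-37156 - c(-75) = -37156 - (-108 - 57*(-75)) = -37156 - (-108 + 4275) = -37156 - 1*4167 = -37156 - 4167 = -41323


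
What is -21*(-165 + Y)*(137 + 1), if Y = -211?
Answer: 1089648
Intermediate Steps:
-21*(-165 + Y)*(137 + 1) = -21*(-165 - 211)*(137 + 1) = -(-7896)*138 = -21*(-51888) = 1089648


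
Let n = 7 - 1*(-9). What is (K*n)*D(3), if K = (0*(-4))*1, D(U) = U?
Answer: 0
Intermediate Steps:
n = 16 (n = 7 + 9 = 16)
K = 0 (K = 0*1 = 0)
(K*n)*D(3) = (0*16)*3 = 0*3 = 0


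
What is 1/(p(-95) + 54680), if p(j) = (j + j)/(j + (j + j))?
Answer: 3/164042 ≈ 1.8288e-5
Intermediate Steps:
p(j) = ⅔ (p(j) = (2*j)/(j + 2*j) = (2*j)/((3*j)) = (2*j)*(1/(3*j)) = ⅔)
1/(p(-95) + 54680) = 1/(⅔ + 54680) = 1/(164042/3) = 3/164042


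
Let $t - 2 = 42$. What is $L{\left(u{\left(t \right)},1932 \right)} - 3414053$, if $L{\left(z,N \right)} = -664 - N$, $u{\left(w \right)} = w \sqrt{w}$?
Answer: $-3416649$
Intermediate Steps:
$t = 44$ ($t = 2 + 42 = 44$)
$u{\left(w \right)} = w^{\frac{3}{2}}$
$L{\left(u{\left(t \right)},1932 \right)} - 3414053 = \left(-664 - 1932\right) - 3414053 = -2596 - 3414053 = -3416649$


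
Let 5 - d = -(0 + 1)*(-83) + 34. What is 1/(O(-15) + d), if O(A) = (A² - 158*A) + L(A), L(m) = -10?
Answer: 1/2473 ≈ 0.00040437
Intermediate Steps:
O(A) = -10 + A² - 158*A (O(A) = (A² - 158*A) - 10 = -10 + A² - 158*A)
d = -112 (d = 5 - (-(0 + 1)*(-83) + 34) = 5 - (-1*1*(-83) + 34) = 5 - (-1*(-83) + 34) = 5 - (83 + 34) = 5 - 1*117 = 5 - 117 = -112)
1/(O(-15) + d) = 1/((-10 + (-15)² - 158*(-15)) - 112) = 1/((-10 + 225 + 2370) - 112) = 1/(2585 - 112) = 1/2473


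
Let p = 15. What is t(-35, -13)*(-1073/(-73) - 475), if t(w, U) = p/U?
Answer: 504030/949 ≈ 531.12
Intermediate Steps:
t(w, U) = 15/U
t(-35, -13)*(-1073/(-73) - 475) = (15/(-13))*(-1073/(-73) - 475) = (15*(-1/13))*(-1073*(-1/73) - 475) = -15*(1073/73 - 475)/13 = -15/13*(-33602/73) = 504030/949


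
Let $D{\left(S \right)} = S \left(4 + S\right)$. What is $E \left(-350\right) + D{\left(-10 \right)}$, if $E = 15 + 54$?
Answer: $-24090$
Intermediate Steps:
$E = 69$
$E \left(-350\right) + D{\left(-10 \right)} = 69 \left(-350\right) - 10 \left(4 - 10\right) = -24150 - -60 = -24150 + 60 = -24090$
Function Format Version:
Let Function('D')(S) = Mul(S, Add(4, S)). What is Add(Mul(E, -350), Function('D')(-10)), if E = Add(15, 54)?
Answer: -24090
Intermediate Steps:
E = 69
Add(Mul(E, -350), Function('D')(-10)) = Add(Mul(69, -350), Mul(-10, Add(4, -10))) = Add(-24150, Mul(-10, -6)) = Add(-24150, 60) = -24090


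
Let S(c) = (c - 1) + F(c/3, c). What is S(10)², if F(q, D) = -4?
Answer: 25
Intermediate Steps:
S(c) = -5 + c (S(c) = (c - 1) - 4 = (-1 + c) - 4 = -5 + c)
S(10)² = (-5 + 10)² = 5² = 25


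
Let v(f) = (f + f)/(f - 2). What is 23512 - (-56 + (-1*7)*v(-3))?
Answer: 117882/5 ≈ 23576.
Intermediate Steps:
v(f) = 2*f/(-2 + f) (v(f) = (2*f)/(-2 + f) = 2*f/(-2 + f))
23512 - (-56 + (-1*7)*v(-3)) = 23512 - (-56 + (-1*7)*(2*(-3)/(-2 - 3))) = 23512 - (-56 - 14*(-3)/(-5)) = 23512 - (-56 - 14*(-3)*(-1)/5) = 23512 - (-56 - 7*6/5) = 23512 - (-56 - 42/5) = 23512 - 1*(-322/5) = 23512 + 322/5 = 117882/5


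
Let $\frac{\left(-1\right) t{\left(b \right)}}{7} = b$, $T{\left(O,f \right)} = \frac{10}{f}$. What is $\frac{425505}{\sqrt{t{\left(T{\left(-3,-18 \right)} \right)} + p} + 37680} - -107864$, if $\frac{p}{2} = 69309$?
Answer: $\frac{1378300405595192}{12776794003} - \frac{1276515 \sqrt{1247597}}{12776794003} \approx 1.0788 \cdot 10^{5}$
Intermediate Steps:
$p = 138618$ ($p = 2 \cdot 69309 = 138618$)
$t{\left(b \right)} = - 7 b$
$\frac{425505}{\sqrt{t{\left(T{\left(-3,-18 \right)} \right)} + p} + 37680} - -107864 = \frac{425505}{\sqrt{- 7 \frac{10}{-18} + 138618} + 37680} - -107864 = \frac{425505}{\sqrt{- 7 \cdot 10 \left(- \frac{1}{18}\right) + 138618} + 37680} + 107864 = \frac{425505}{\sqrt{\left(-7\right) \left(- \frac{5}{9}\right) + 138618} + 37680} + 107864 = \frac{425505}{\sqrt{\frac{35}{9} + 138618} + 37680} + 107864 = \frac{425505}{\sqrt{\frac{1247597}{9}} + 37680} + 107864 = \frac{425505}{\frac{\sqrt{1247597}}{3} + 37680} + 107864 = \frac{425505}{37680 + \frac{\sqrt{1247597}}{3}} + 107864 = 107864 + \frac{425505}{37680 + \frac{\sqrt{1247597}}{3}}$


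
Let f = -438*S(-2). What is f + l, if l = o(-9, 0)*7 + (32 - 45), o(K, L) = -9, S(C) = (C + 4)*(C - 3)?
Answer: 4304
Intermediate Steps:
S(C) = (-3 + C)*(4 + C) (S(C) = (4 + C)*(-3 + C) = (-3 + C)*(4 + C))
f = 4380 (f = -438*(-12 - 2 + (-2)²) = -438*(-12 - 2 + 4) = -438*(-10) = 4380)
l = -76 (l = -9*7 + (32 - 45) = -63 - 13 = -76)
f + l = 4380 - 76 = 4304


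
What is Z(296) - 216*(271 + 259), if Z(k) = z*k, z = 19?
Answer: -108856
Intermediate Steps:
Z(k) = 19*k
Z(296) - 216*(271 + 259) = 19*296 - 216*(271 + 259) = 5624 - 216*530 = 5624 - 114480 = -108856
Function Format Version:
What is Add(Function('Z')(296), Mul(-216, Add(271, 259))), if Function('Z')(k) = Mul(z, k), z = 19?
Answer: -108856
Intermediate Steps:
Function('Z')(k) = Mul(19, k)
Add(Function('Z')(296), Mul(-216, Add(271, 259))) = Add(Mul(19, 296), Mul(-216, Add(271, 259))) = Add(5624, Mul(-216, 530)) = Add(5624, -114480) = -108856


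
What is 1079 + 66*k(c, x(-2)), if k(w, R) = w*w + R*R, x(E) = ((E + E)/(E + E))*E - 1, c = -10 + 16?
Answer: 4049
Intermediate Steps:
c = 6
x(E) = -1 + E (x(E) = ((2*E)/((2*E)))*E - 1 = ((2*E)*(1/(2*E)))*E - 1 = 1*E - 1 = E - 1 = -1 + E)
k(w, R) = R² + w² (k(w, R) = w² + R² = R² + w²)
1079 + 66*k(c, x(-2)) = 1079 + 66*((-1 - 2)² + 6²) = 1079 + 66*((-3)² + 36) = 1079 + 66*(9 + 36) = 1079 + 66*45 = 1079 + 2970 = 4049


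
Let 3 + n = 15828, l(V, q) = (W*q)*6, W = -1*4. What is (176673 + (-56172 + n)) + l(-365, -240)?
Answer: 142086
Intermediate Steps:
W = -4
l(V, q) = -24*q (l(V, q) = -4*q*6 = -24*q)
n = 15825 (n = -3 + 15828 = 15825)
(176673 + (-56172 + n)) + l(-365, -240) = (176673 + (-56172 + 15825)) - 24*(-240) = (176673 - 40347) + 5760 = 136326 + 5760 = 142086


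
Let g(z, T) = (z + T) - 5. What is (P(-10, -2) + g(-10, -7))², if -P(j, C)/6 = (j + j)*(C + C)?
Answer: 252004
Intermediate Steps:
g(z, T) = -5 + T + z (g(z, T) = (T + z) - 5 = -5 + T + z)
P(j, C) = -24*C*j (P(j, C) = -6*(j + j)*(C + C) = -6*2*j*2*C = -24*C*j)
(P(-10, -2) + g(-10, -7))² = (-24*(-2)*(-10) + (-5 - 7 - 10))² = (-480 - 22)² = (-502)² = 252004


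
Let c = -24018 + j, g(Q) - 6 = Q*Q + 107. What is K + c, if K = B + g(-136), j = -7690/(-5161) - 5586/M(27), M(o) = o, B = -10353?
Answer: -741669710/46449 ≈ -15967.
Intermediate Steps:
g(Q) = 113 + Q**2 (g(Q) = 6 + (Q*Q + 107) = 6 + (Q**2 + 107) = 6 + (107 + Q**2) = 113 + Q**2)
j = -9540572/46449 (j = -7690/(-5161) - 5586/27 = -7690*(-1/5161) - 5586*1/27 = 7690/5161 - 1862/9 = -9540572/46449 ≈ -205.40)
c = -1125152654/46449 (c = -24018 - 9540572/46449 = -1125152654/46449 ≈ -24223.)
K = 8256 (K = -10353 + (113 + (-136)**2) = -10353 + (113 + 18496) = -10353 + 18609 = 8256)
K + c = 8256 - 1125152654/46449 = -741669710/46449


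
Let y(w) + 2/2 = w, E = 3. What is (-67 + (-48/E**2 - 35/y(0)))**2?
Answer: 12544/9 ≈ 1393.8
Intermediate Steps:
y(w) = -1 + w
(-67 + (-48/E**2 - 35/y(0)))**2 = (-67 + (-48/(3**2) - 35/(-1 + 0)))**2 = (-67 + (-48/9 - 35/(-1)))**2 = (-67 + (-48*1/9 - 35*(-1)))**2 = (-67 + (-16/3 + 35))**2 = (-67 + 89/3)**2 = (-112/3)**2 = 12544/9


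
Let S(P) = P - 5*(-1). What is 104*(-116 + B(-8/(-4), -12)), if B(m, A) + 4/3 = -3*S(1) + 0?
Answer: -42224/3 ≈ -14075.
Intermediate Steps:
S(P) = 5 + P (S(P) = P + 5 = 5 + P)
B(m, A) = -58/3 (B(m, A) = -4/3 + (-3*(5 + 1) + 0) = -4/3 + (-3*6 + 0) = -4/3 + (-18 + 0) = -4/3 - 18 = -58/3)
104*(-116 + B(-8/(-4), -12)) = 104*(-116 - 58/3) = 104*(-406/3) = -42224/3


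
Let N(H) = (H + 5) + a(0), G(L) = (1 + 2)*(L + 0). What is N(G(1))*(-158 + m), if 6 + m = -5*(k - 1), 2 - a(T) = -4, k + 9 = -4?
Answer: -1316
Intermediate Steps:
k = -13 (k = -9 - 4 = -13)
a(T) = 6 (a(T) = 2 - 1*(-4) = 2 + 4 = 6)
m = 64 (m = -6 - 5*(-13 - 1) = -6 - 5*(-14) = -6 + 70 = 64)
G(L) = 3*L
N(H) = 11 + H (N(H) = (H + 5) + 6 = (5 + H) + 6 = 11 + H)
N(G(1))*(-158 + m) = (11 + 3*1)*(-158 + 64) = (11 + 3)*(-94) = 14*(-94) = -1316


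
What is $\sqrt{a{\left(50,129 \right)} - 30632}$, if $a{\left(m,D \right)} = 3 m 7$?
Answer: $i \sqrt{29582} \approx 171.99 i$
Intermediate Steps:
$a{\left(m,D \right)} = 21 m$
$\sqrt{a{\left(50,129 \right)} - 30632} = \sqrt{21 \cdot 50 - 30632} = \sqrt{1050 - 30632} = \sqrt{-29582} = i \sqrt{29582}$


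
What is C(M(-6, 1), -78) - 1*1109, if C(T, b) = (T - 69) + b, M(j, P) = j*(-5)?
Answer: -1226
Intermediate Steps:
M(j, P) = -5*j
C(T, b) = -69 + T + b (C(T, b) = (-69 + T) + b = -69 + T + b)
C(M(-6, 1), -78) - 1*1109 = (-69 - 5*(-6) - 78) - 1*1109 = (-69 + 30 - 78) - 1109 = -117 - 1109 = -1226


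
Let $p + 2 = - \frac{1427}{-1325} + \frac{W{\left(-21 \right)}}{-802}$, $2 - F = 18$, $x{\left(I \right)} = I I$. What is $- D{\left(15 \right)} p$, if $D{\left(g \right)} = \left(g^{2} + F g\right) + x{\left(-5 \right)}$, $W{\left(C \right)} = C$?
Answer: $\frac{953021}{106265} \approx 8.9683$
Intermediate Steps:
$x{\left(I \right)} = I^{2}$
$F = -16$ ($F = 2 - 18 = -16$)
$p = - \frac{953021}{1062650}$ ($p = -2 - \left(- \frac{1427}{1325} - \frac{21}{802}\right) = -2 - - \frac{1172279}{1062650} = -2 + \left(\frac{1427}{1325} + \frac{21}{802}\right) = -2 + \frac{1172279}{1062650} = - \frac{953021}{1062650} \approx -0.89683$)
$D{\left(g \right)} = 25 + g^{2} - 16 g$ ($D{\left(g \right)} = \left(g^{2} - 16 g\right) + \left(-5\right)^{2} = \left(g^{2} - 16 g\right) + 25 = 25 + g^{2} - 16 g$)
$- D{\left(15 \right)} p = - (25 + 15^{2} - 240) \left(- \frac{953021}{1062650}\right) = - (25 + 225 - 240) \left(- \frac{953021}{1062650}\right) = \left(-1\right) 10 \left(- \frac{953021}{1062650}\right) = \left(-10\right) \left(- \frac{953021}{1062650}\right) = \frac{953021}{106265}$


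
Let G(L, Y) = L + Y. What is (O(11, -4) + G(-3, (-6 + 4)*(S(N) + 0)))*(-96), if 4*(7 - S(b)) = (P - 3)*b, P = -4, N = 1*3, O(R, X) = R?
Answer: 1584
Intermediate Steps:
N = 3
S(b) = 7 + 7*b/4 (S(b) = 7 - (-4 - 3)*b/4 = 7 - (-7)*b/4 = 7 + 7*b/4)
(O(11, -4) + G(-3, (-6 + 4)*(S(N) + 0)))*(-96) = (11 + (-3 + (-6 + 4)*((7 + (7/4)*3) + 0)))*(-96) = (11 + (-3 - 2*((7 + 21/4) + 0)))*(-96) = (11 + (-3 - 2*(49/4 + 0)))*(-96) = (11 + (-3 - 2*49/4))*(-96) = (11 + (-3 - 49/2))*(-96) = (11 - 55/2)*(-96) = -33/2*(-96) = 1584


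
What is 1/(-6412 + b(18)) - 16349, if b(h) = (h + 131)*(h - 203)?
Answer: -555489974/33977 ≈ -16349.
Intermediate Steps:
b(h) = (-203 + h)*(131 + h) (b(h) = (131 + h)*(-203 + h) = (-203 + h)*(131 + h))
1/(-6412 + b(18)) - 16349 = 1/(-6412 + (-26593 + 18**2 - 72*18)) - 16349 = 1/(-6412 + (-26593 + 324 - 1296)) - 16349 = 1/(-6412 - 27565) - 16349 = 1/(-33977) - 16349 = -1/33977 - 16349 = -555489974/33977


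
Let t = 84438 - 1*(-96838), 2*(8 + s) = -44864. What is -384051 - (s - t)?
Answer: -180335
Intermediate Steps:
s = -22440 (s = -8 + (1/2)*(-44864) = -8 - 22432 = -22440)
t = 181276 (t = 84438 + 96838 = 181276)
-384051 - (s - t) = -384051 - (-22440 - 1*181276) = -384051 - (-22440 - 181276) = -384051 - 1*(-203716) = -384051 + 203716 = -180335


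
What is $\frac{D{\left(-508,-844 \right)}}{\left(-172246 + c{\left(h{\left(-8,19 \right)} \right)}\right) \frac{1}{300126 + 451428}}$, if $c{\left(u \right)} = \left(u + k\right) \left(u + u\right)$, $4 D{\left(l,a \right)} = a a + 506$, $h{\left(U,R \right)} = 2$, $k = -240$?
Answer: $- \frac{133934814117}{173198} \approx -7.7331 \cdot 10^{5}$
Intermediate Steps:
$D{\left(l,a \right)} = \frac{253}{2} + \frac{a^{2}}{4}$ ($D{\left(l,a \right)} = \frac{a a + 506}{4} = \frac{a^{2} + 506}{4} = \frac{506 + a^{2}}{4} = \frac{253}{2} + \frac{a^{2}}{4}$)
$c{\left(u \right)} = 2 u \left(-240 + u\right)$ ($c{\left(u \right)} = \left(u - 240\right) \left(u + u\right) = \left(-240 + u\right) 2 u = 2 u \left(-240 + u\right)$)
$\frac{D{\left(-508,-844 \right)}}{\left(-172246 + c{\left(h{\left(-8,19 \right)} \right)}\right) \frac{1}{300126 + 451428}} = \frac{\frac{253}{2} + \frac{\left(-844\right)^{2}}{4}}{\left(-172246 + 2 \cdot 2 \left(-240 + 2\right)\right) \frac{1}{300126 + 451428}} = \frac{\frac{253}{2} + \frac{1}{4} \cdot 712336}{\left(-172246 + 2 \cdot 2 \left(-238\right)\right) \frac{1}{751554}} = \frac{\frac{253}{2} + 178084}{\left(-172246 - 952\right) \frac{1}{751554}} = \frac{356421}{2 \left(\left(-173198\right) \frac{1}{751554}\right)} = \frac{356421}{2 \left(- \frac{86599}{375777}\right)} = \frac{356421}{2} \left(- \frac{375777}{86599}\right) = - \frac{133934814117}{173198}$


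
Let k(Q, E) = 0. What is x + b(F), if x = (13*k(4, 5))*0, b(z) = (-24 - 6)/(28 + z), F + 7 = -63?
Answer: 5/7 ≈ 0.71429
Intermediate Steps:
F = -70 (F = -7 - 63 = -70)
b(z) = -30/(28 + z)
x = 0 (x = (13*0)*0 = 0*0 = 0)
x + b(F) = 0 - 30/(28 - 70) = 0 - 30/(-42) = 0 - 30*(-1/42) = 0 + 5/7 = 5/7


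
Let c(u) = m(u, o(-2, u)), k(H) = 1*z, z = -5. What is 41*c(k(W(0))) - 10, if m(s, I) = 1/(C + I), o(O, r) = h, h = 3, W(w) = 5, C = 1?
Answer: ¼ ≈ 0.25000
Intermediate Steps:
k(H) = -5 (k(H) = 1*(-5) = -5)
o(O, r) = 3
m(s, I) = 1/(1 + I)
c(u) = ¼ (c(u) = 1/(1 + 3) = 1/4 = ¼)
41*c(k(W(0))) - 10 = 41*(¼) - 10 = 41/4 - 10 = ¼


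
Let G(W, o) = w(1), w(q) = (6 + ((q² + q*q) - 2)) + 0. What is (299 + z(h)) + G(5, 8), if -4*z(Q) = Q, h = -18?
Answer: 619/2 ≈ 309.50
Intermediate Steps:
z(Q) = -Q/4
w(q) = 4 + 2*q² (w(q) = (6 + ((q² + q²) - 2)) + 0 = (6 + (2*q² - 2)) + 0 = (6 + (-2 + 2*q²)) + 0 = (4 + 2*q²) + 0 = 4 + 2*q²)
G(W, o) = 6 (G(W, o) = 4 + 2*1² = 4 + 2*1 = 4 + 2 = 6)
(299 + z(h)) + G(5, 8) = (299 - ¼*(-18)) + 6 = (299 + 9/2) + 6 = 607/2 + 6 = 619/2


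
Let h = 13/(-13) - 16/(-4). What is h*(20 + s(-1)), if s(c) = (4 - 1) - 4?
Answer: 57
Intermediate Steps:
s(c) = -1 (s(c) = 3 - 4 = -1)
h = 3 (h = 13*(-1/13) - 16*(-¼) = -1 + 4 = 3)
h*(20 + s(-1)) = 3*(20 - 1) = 3*19 = 57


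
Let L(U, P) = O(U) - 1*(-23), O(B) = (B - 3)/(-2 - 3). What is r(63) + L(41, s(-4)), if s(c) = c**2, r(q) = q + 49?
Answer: 637/5 ≈ 127.40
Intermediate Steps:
r(q) = 49 + q
O(B) = 3/5 - B/5 (O(B) = (-3 + B)/(-5) = (-3 + B)*(-1/5) = 3/5 - B/5)
L(U, P) = 118/5 - U/5 (L(U, P) = (3/5 - U/5) - 1*(-23) = (3/5 - U/5) + 23 = 118/5 - U/5)
r(63) + L(41, s(-4)) = (49 + 63) + (118/5 - 1/5*41) = 112 + (118/5 - 41/5) = 112 + 77/5 = 637/5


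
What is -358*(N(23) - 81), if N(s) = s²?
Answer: -160384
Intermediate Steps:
-358*(N(23) - 81) = -358*(23² - 81) = -358*(529 - 81) = -358*448 = -160384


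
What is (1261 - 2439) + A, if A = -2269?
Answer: -3447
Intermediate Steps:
(1261 - 2439) + A = (1261 - 2439) - 2269 = -1178 - 2269 = -3447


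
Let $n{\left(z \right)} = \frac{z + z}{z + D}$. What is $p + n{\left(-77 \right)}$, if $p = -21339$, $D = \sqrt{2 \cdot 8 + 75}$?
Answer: $- \frac{8897516}{417} + \frac{11 \sqrt{91}}{417} \approx -21337.0$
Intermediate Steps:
$D = \sqrt{91}$ ($D = \sqrt{16 + 75} = \sqrt{91} \approx 9.5394$)
$n{\left(z \right)} = \frac{2 z}{z + \sqrt{91}}$ ($n{\left(z \right)} = \frac{z + z}{z + \sqrt{91}} = \frac{2 z}{z + \sqrt{91}}$)
$p + n{\left(-77 \right)} = -21339 + 2 \left(-77\right) \frac{1}{-77 + \sqrt{91}} = -21339 - \frac{154}{-77 + \sqrt{91}}$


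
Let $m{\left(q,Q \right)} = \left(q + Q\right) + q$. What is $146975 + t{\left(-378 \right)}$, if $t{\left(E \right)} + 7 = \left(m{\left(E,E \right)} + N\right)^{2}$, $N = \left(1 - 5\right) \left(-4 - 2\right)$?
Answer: $1379068$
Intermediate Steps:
$m{\left(q,Q \right)} = Q + 2 q$ ($m{\left(q,Q \right)} = \left(Q + q\right) + q = Q + 2 q$)
$N = 24$ ($N = \left(-4\right) \left(-6\right) = 24$)
$t{\left(E \right)} = -7 + \left(24 + 3 E\right)^{2}$ ($t{\left(E \right)} = -7 + \left(\left(E + 2 E\right) + 24\right)^{2} = -7 + \left(3 E + 24\right)^{2} = -7 + \left(24 + 3 E\right)^{2}$)
$146975 + t{\left(-378 \right)} = 146975 - \left(7 - 9 \left(8 - 378\right)^{2}\right) = 146975 - \left(7 - 9 \left(-370\right)^{2}\right) = 146975 + \left(-7 + 9 \cdot 136900\right) = 146975 + \left(-7 + 1232100\right) = 146975 + 1232093 = 1379068$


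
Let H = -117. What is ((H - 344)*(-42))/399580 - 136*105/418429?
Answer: 1197809949/83597929910 ≈ 0.014328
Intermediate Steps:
((H - 344)*(-42))/399580 - 136*105/418429 = ((-117 - 344)*(-42))/399580 - 136*105/418429 = -461*(-42)*(1/399580) - 14280*1/418429 = 19362*(1/399580) - 14280/418429 = 9681/199790 - 14280/418429 = 1197809949/83597929910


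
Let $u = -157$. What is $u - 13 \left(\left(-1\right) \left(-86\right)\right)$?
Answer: $-1275$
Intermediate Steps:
$u - 13 \left(\left(-1\right) \left(-86\right)\right) = -157 - 13 \left(\left(-1\right) \left(-86\right)\right) = -157 - 1118 = -1275$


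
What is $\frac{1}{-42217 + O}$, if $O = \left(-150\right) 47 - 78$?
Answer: $- \frac{1}{49345} \approx -2.0265 \cdot 10^{-5}$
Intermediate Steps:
$O = -7128$ ($O = -7050 - 78 = -7128$)
$\frac{1}{-42217 + O} = \frac{1}{-42217 - 7128} = \frac{1}{-49345} = - \frac{1}{49345}$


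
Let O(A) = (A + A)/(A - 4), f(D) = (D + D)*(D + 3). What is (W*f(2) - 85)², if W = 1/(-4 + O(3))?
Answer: 7569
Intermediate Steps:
f(D) = 2*D*(3 + D) (f(D) = (2*D)*(3 + D) = 2*D*(3 + D))
O(A) = 2*A/(-4 + A) (O(A) = (2*A)/(-4 + A) = 2*A/(-4 + A))
W = -⅒ (W = 1/(-4 + 2*3/(-4 + 3)) = 1/(-4 + 2*3/(-1)) = 1/(-4 + 2*3*(-1)) = 1/(-4 - 6) = 1/(-10) = -⅒ ≈ -0.10000)
(W*f(2) - 85)² = (-2*(3 + 2)/5 - 85)² = (-2*5/5 - 85)² = (-⅒*20 - 85)² = (-2 - 85)² = (-87)² = 7569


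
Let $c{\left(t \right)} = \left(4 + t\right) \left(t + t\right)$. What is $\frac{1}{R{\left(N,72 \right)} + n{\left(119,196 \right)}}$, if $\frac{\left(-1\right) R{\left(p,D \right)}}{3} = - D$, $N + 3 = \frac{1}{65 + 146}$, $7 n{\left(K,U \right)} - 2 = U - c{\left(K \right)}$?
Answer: $- \frac{7}{27564} \approx -0.00025395$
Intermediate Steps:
$c{\left(t \right)} = 2 t \left(4 + t\right)$ ($c{\left(t \right)} = \left(4 + t\right) 2 t = 2 t \left(4 + t\right)$)
$n{\left(K,U \right)} = \frac{2}{7} + \frac{U}{7} - \frac{2 K \left(4 + K\right)}{7}$ ($n{\left(K,U \right)} = \frac{2}{7} + \frac{U - 2 K \left(4 + K\right)}{7} = \frac{2}{7} - \left(- \frac{U}{7} + \frac{2 K \left(4 + K\right)}{7}\right) = \frac{2}{7} + \frac{U}{7} - \frac{2 K \left(4 + K\right)}{7}$)
$N = - \frac{632}{211}$ ($N = -3 + \frac{1}{65 + 146} = -3 + \frac{1}{211} = - \frac{632}{211} \approx -2.9953$)
$R{\left(p,D \right)} = 3 D$ ($R{\left(p,D \right)} = - 3 \left(- D\right) = 3 D$)
$\frac{1}{R{\left(N,72 \right)} + n{\left(119,196 \right)}} = \frac{1}{3 \cdot 72 + \left(\frac{2}{7} + \frac{1}{7} \cdot 196 - 34 \left(4 + 119\right)\right)} = \frac{1}{216 + \left(\frac{2}{7} + 28 - 34 \cdot 123\right)} = \frac{1}{216 + \left(\frac{2}{7} + 28 - 4182\right)} = \frac{1}{216 - \frac{29076}{7}} = \frac{1}{- \frac{27564}{7}} = - \frac{7}{27564}$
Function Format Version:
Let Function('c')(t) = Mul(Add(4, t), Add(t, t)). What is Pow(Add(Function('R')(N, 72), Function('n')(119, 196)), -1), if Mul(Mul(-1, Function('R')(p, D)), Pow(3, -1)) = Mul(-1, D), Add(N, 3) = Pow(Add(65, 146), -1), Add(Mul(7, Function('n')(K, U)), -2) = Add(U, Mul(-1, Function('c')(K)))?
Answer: Rational(-7, 27564) ≈ -0.00025395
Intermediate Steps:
Function('c')(t) = Mul(2, t, Add(4, t)) (Function('c')(t) = Mul(Add(4, t), Mul(2, t)) = Mul(2, t, Add(4, t)))
Function('n')(K, U) = Add(Rational(2, 7), Mul(Rational(1, 7), U), Mul(Rational(-2, 7), K, Add(4, K))) (Function('n')(K, U) = Add(Rational(2, 7), Mul(Rational(1, 7), Add(U, Mul(-1, Mul(2, K, Add(4, K)))))) = Add(Rational(2, 7), Mul(Rational(1, 7), Add(U, Mul(-2, K, Add(4, K))))) = Add(Rational(2, 7), Add(Mul(Rational(1, 7), U), Mul(Rational(-2, 7), K, Add(4, K)))) = Add(Rational(2, 7), Mul(Rational(1, 7), U), Mul(Rational(-2, 7), K, Add(4, K))))
N = Rational(-632, 211) (N = Add(-3, Pow(Add(65, 146), -1)) = Add(-3, Pow(211, -1)) = Add(-3, Rational(1, 211)) = Rational(-632, 211) ≈ -2.9953)
Function('R')(p, D) = Mul(3, D) (Function('R')(p, D) = Mul(-3, Mul(-1, D)) = Mul(3, D))
Pow(Add(Function('R')(N, 72), Function('n')(119, 196)), -1) = Pow(Add(Mul(3, 72), Add(Rational(2, 7), Mul(Rational(1, 7), 196), Mul(Rational(-2, 7), 119, Add(4, 119)))), -1) = Pow(Add(216, Add(Rational(2, 7), 28, Mul(Rational(-2, 7), 119, 123))), -1) = Pow(Add(216, Add(Rational(2, 7), 28, -4182)), -1) = Pow(Add(216, Rational(-29076, 7)), -1) = Pow(Rational(-27564, 7), -1) = Rational(-7, 27564)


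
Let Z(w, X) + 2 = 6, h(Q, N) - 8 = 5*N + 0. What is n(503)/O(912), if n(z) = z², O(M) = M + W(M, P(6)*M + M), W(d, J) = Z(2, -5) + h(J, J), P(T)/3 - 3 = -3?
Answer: 253009/5484 ≈ 46.136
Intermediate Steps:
h(Q, N) = 8 + 5*N (h(Q, N) = 8 + (5*N + 0) = 8 + 5*N)
Z(w, X) = 4 (Z(w, X) = -2 + 6 = 4)
P(T) = 0 (P(T) = 9 + 3*(-3) = 9 - 9 = 0)
W(d, J) = 12 + 5*J (W(d, J) = 4 + (8 + 5*J) = 12 + 5*J)
O(M) = 12 + 6*M (O(M) = M + (12 + 5*(0*M + M)) = M + (12 + 5*(0 + M)) = M + (12 + 5*M) = 12 + 6*M)
n(503)/O(912) = 503²/(12 + 6*912) = 253009/(12 + 5472) = 253009/5484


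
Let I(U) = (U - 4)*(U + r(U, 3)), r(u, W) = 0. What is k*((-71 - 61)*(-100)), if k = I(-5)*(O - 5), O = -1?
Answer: -3564000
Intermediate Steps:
I(U) = U*(-4 + U) (I(U) = (U - 4)*(U + 0) = (-4 + U)*U = U*(-4 + U))
k = -270 (k = (-5*(-4 - 5))*(-1 - 5) = -5*(-9)*(-6) = 45*(-6) = -270)
k*((-71 - 61)*(-100)) = -270*(-71 - 61)*(-100) = -(-35640)*(-100) = -270*13200 = -3564000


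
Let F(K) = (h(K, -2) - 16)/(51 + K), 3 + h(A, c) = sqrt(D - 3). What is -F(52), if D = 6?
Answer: 19/103 - sqrt(3)/103 ≈ 0.16765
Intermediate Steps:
h(A, c) = -3 + sqrt(3) (h(A, c) = -3 + sqrt(6 - 3) = -3 + sqrt(3))
F(K) = (-19 + sqrt(3))/(51 + K) (F(K) = ((-3 + sqrt(3)) - 16)/(51 + K) = (-19 + sqrt(3))/(51 + K))
-F(52) = -(-19 + sqrt(3))/(51 + 52) = -(-19 + sqrt(3))/103 = -(-19/103 + sqrt(3)/103) = 19/103 - sqrt(3)/103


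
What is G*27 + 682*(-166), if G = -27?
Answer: -113941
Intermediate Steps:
G*27 + 682*(-166) = -27*27 + 682*(-166) = -729 - 113212 = -113941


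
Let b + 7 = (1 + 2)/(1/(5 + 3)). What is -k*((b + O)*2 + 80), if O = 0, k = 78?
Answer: -8892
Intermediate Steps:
b = 17 (b = -7 + (1 + 2)/(1/(5 + 3)) = -7 + 3/(1/8) = -7 + 3*8 = -7 + 24 = 17)
-k*((b + O)*2 + 80) = -78*((17 + 0)*2 + 80) = -78*(17*2 + 80) = -78*(34 + 80) = -78*114 = -1*8892 = -8892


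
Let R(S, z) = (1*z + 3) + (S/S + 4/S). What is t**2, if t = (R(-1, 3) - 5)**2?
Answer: 16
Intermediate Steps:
R(S, z) = 4 + z + 4/S (R(S, z) = (z + 3) + (1 + 4/S) = (3 + z) + (1 + 4/S) = 4 + z + 4/S)
t = 4 (t = ((4 + 3 + 4/(-1)) - 5)**2 = ((4 + 3 + 4*(-1)) - 5)**2 = ((4 + 3 - 4) - 5)**2 = (3 - 5)**2 = (-2)**2 = 4)
t**2 = 4**2 = 16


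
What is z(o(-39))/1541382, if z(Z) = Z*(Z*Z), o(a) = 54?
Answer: 26244/256897 ≈ 0.10216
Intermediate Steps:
z(Z) = Z**3 (z(Z) = Z*Z**2 = Z**3)
z(o(-39))/1541382 = 54**3/1541382 = 157464*(1/1541382) = 26244/256897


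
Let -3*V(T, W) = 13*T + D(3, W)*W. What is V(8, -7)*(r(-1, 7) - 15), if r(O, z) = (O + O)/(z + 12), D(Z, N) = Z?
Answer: 23821/57 ≈ 417.91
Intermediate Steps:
r(O, z) = 2*O/(12 + z) (r(O, z) = (2*O)/(12 + z) = 2*O/(12 + z))
V(T, W) = -W - 13*T/3 (V(T, W) = -(13*T + 3*W)/3 = -(3*W + 13*T)/3 = -W - 13*T/3)
V(8, -7)*(r(-1, 7) - 15) = (-1*(-7) - 13/3*8)*(2*(-1)/(12 + 7) - 15) = (7 - 104/3)*(2*(-1)/19 - 15) = -83*(2*(-1)*(1/19) - 15)/3 = -83*(-2/19 - 15)/3 = -83/3*(-287/19) = 23821/57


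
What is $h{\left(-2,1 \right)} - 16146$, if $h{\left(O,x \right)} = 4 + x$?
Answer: $-16141$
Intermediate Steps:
$h{\left(-2,1 \right)} - 16146 = \left(4 + 1\right) - 16146 = 5 - 16146 = -16141$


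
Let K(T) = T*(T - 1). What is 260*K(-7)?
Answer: 14560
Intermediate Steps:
K(T) = T*(-1 + T)
260*K(-7) = 260*(-7*(-1 - 7)) = 260*(-7*(-8)) = 260*56 = 14560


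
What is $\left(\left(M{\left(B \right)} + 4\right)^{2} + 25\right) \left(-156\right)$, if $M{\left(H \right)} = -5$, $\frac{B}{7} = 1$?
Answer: $-4056$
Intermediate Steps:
$B = 7$ ($B = 7 \cdot 1 = 7$)
$\left(\left(M{\left(B \right)} + 4\right)^{2} + 25\right) \left(-156\right) = \left(\left(-5 + 4\right)^{2} + 25\right) \left(-156\right) = \left(\left(-1\right)^{2} + 25\right) \left(-156\right) = \left(1 + 25\right) \left(-156\right) = 26 \left(-156\right) = -4056$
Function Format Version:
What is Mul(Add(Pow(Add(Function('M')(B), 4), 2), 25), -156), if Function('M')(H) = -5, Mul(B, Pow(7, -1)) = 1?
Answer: -4056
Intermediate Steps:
B = 7 (B = Mul(7, 1) = 7)
Mul(Add(Pow(Add(Function('M')(B), 4), 2), 25), -156) = Mul(Add(Pow(Add(-5, 4), 2), 25), -156) = Mul(Add(Pow(-1, 2), 25), -156) = Mul(Add(1, 25), -156) = Mul(26, -156) = -4056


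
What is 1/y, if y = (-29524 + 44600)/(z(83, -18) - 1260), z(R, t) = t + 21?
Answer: -1257/15076 ≈ -0.083378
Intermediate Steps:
z(R, t) = 21 + t
y = -15076/1257 (y = (-29524 + 44600)/((21 - 18) - 1260) = 15076/(3 - 1260) = 15076/(-1257) = 15076*(-1/1257) = -15076/1257 ≈ -11.994)
1/y = 1/(-15076/1257) = -1257/15076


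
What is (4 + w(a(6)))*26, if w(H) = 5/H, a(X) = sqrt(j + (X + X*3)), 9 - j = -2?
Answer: 104 + 26*sqrt(35)/7 ≈ 125.97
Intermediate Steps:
j = 11 (j = 9 - 1*(-2) = 9 + 2 = 11)
a(X) = sqrt(11 + 4*X) (a(X) = sqrt(11 + (X + X*3)) = sqrt(11 + (X + 3*X)) = sqrt(11 + 4*X))
(4 + w(a(6)))*26 = (4 + 5/(sqrt(11 + 4*6)))*26 = (4 + 5/(sqrt(11 + 24)))*26 = (4 + 5/(sqrt(35)))*26 = (4 + 5*(sqrt(35)/35))*26 = (4 + sqrt(35)/7)*26 = 104 + 26*sqrt(35)/7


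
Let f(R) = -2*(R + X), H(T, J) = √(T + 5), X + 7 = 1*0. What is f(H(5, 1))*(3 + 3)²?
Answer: 504 - 72*√10 ≈ 276.32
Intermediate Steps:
X = -7 (X = -7 + 1*0 = -7 + 0 = -7)
H(T, J) = √(5 + T)
f(R) = 14 - 2*R (f(R) = -2*(R - 7) = -2*(-7 + R) = 14 - 2*R)
f(H(5, 1))*(3 + 3)² = (14 - 2*√(5 + 5))*(3 + 3)² = (14 - 2*√10)*6² = (14 - 2*√10)*36 = 504 - 72*√10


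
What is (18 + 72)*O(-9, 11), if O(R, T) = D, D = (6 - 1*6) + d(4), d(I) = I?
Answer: 360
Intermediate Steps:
D = 4 (D = (6 - 1*6) + 4 = (6 - 6) + 4 = 0 + 4 = 4)
O(R, T) = 4
(18 + 72)*O(-9, 11) = (18 + 72)*4 = 90*4 = 360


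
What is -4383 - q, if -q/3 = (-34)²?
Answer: -915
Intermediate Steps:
q = -3468 (q = -3*(-34)² = -3*1156 = -3468)
-4383 - q = -4383 - 1*(-3468) = -4383 + 3468 = -915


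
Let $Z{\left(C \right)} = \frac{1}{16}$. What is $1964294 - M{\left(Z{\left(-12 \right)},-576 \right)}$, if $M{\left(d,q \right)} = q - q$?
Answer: $1964294$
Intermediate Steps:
$Z{\left(C \right)} = \frac{1}{16}$
$M{\left(d,q \right)} = 0$
$1964294 - M{\left(Z{\left(-12 \right)},-576 \right)} = 1964294 - 0 = 1964294 + 0 = 1964294$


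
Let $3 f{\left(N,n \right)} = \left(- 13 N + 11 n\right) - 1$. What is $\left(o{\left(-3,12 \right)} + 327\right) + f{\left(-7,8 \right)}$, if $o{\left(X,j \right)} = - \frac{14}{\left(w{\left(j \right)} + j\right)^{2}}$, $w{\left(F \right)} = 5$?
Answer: $\frac{334909}{867} \approx 386.28$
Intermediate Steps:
$f{\left(N,n \right)} = - \frac{1}{3} - \frac{13 N}{3} + \frac{11 n}{3}$ ($f{\left(N,n \right)} = \frac{\left(- 13 N + 11 n\right) - 1}{3} = \frac{-1 - 13 N + 11 n}{3} = - \frac{1}{3} - \frac{13 N}{3} + \frac{11 n}{3}$)
$o{\left(X,j \right)} = - \frac{14}{\left(5 + j\right)^{2}}$
$\left(o{\left(-3,12 \right)} + 327\right) + f{\left(-7,8 \right)} = \left(- \frac{14}{\left(5 + 12\right)^{2}} + 327\right) - - \frac{178}{3} = \left(- \frac{14}{289} + 327\right) + \left(- \frac{1}{3} + \frac{91}{3} + \frac{88}{3}\right) = \left(\left(-14\right) \frac{1}{289} + 327\right) + \frac{178}{3} = \left(- \frac{14}{289} + 327\right) + \frac{178}{3} = \frac{94489}{289} + \frac{178}{3} = \frac{334909}{867}$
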